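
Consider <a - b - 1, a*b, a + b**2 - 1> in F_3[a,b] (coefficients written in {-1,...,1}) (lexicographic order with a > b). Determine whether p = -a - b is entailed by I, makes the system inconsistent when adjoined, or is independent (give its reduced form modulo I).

Adjoining -a - b makes the ideal the whole ring: the system is inconsistent.

First compute the reduced Gröbner basis of I by Buchberger's algorithm.
f_1 = a - b - 1, LT = a.
f_2 = a*b, LT = a*b.
f_3 = a + b**2 - 1, LT = a.

S(f_1,f_2): lcm = a*b. S = -b**2 - b.
  leading term b**2: no divisor's leading term divides it; move -b**2 to the remainder.
  leading term b: no divisor's leading term divides it; move -b to the remainder.
  remainder -b**2 - b ≠ 0; add h_4 = -b**2 - b to the basis.

The other S-polynomials (S(f_1,f_3), S(f_2,f_3), S(f_1,h_4), S(f_2,h_4), S(f_3,h_4)) all reduce to 0 modulo the current basis, so we have a Gröbner basis.
Inter-reduce: drop elements whose leading term is divisible by another's, tail-reduce, and make monic.
Reduced Gröbner basis: {a - b - 1, b**2 + b}.
Label its elements g_1 = a - b - 1, g_2 = b**2 + b.

Reduce p = -a - b modulo G:
  leading term a: subtract (-1)·g_1 from -a - b → b - 1
  leading term b: no divisor's leading term divides it; move b to the remainder.
  leading term 1: no divisor's leading term divides it; move -1 to the remainder.
  normal form = b - 1.
The normal form is nonzero, so p ∉ I. Since p minus its normal form lies in I, I + (p) = I + (r) where r = b - 1; decide whether this ideal is the whole ring.
Run Buchberger on G together with r (pairs among the g_i already reduce to 0 since G is a Gröbner basis):
g_1 = a - b - 1, LT = a.
g_2 = b**2 + b, LT = b**2.
r = b - 1, LT = b.

S(g_2,r): lcm = b**2. S = -b.
  leading term b: subtract (-1)·r from -b → -1
  leading term 1: no divisor's leading term divides it; move -1 to the remainder.
  remainder -1 ≠ 0; add m_4 = -1 to the basis.

The other S-polynomials (S(g_1,g_2), S(g_1,r), S(g_1,m_4), S(g_2,m_4), S(r,m_4)) all reduce to 0 modulo the current basis, so we have a Gröbner basis.
Inter-reduce: drop elements whose leading term is divisible by another's, tail-reduce, and make monic.
Reduced Gröbner basis: {1}.
The reduced Gröbner basis of I + (p) is {1}: the ideal is the whole ring, so the enlarged system has no common solution — adjoining p is inconsistent.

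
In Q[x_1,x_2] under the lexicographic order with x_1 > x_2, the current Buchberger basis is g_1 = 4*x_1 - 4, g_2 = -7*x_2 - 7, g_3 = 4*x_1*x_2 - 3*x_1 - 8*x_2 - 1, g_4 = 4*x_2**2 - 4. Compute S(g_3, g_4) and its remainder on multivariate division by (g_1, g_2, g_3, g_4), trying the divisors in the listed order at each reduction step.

lcm(LM(g_3), LM(g_4)) = x_1*x_2**2.
S = (lcm/LT(g_3))·g_3 − (lcm/LT(g_4))·g_4 = -3/4*x_1*x_2 + x_1 - 2*x_2**2 - 1/4*x_2.
Reduce S modulo (g_1, g_2, g_3, g_4) in that order:
  leading term x_1*x_2: subtract (-3/16*x_2)·g_1 from -3/4*x_1*x_2 + x_1 - 2*x_2**2 - 1/4*x_2 → x_1 - 2*x_2**2 - x_2
  leading term x_1: subtract (1/4)·g_1 from x_1 - 2*x_2**2 - x_2 → -2*x_2**2 - x_2 + 1
  leading term x_2**2: subtract (2/7*x_2)·g_2 from -2*x_2**2 - x_2 + 1 → x_2 + 1
  leading term x_2: subtract (-1/7)·g_2 from x_2 + 1 → 0
The remainder is 0, so this S-polynomial contributes no new basis element.

S(g_3, g_4) = -3/4*x_1*x_2 + x_1 - 2*x_2**2 - 1/4*x_2; remainder on division = 0.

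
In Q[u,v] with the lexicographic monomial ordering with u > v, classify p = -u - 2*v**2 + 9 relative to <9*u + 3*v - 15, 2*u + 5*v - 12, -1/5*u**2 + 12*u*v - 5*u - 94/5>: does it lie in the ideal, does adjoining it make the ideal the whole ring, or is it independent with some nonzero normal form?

First compute the reduced Gröbner basis of I by Buchberger's algorithm.
f_1 = 9*u + 3*v - 15, LT = u.
f_2 = 2*u + 5*v - 12, LT = u.
f_3 = -1/5*u**2 + 12*u*v - 5*u - 94/5, LT = u**2.

S(f_1,f_2): lcm = u. S = -13/6*v + 13/3.
  reduce S modulo (f_1, f_2, f_3):
  remainder -13/6*v + 13/3 ≠ 0; add h_4 = -13/6*v + 13/3 to the basis.

The other S-polynomials (S(f_1,f_3), S(f_2,f_3), S(f_1,h_4), S(f_2,h_4), S(f_3,h_4)) all reduce to 0 modulo the current basis, so we have a Gröbner basis.
Inter-reduce: drop elements whose leading term is divisible by another's, tail-reduce, and make monic.
Reduced Gröbner basis: {u - 1, v - 2}.
Label its elements g_1 = u - 1, g_2 = v - 2.

Reduce p = -u - 2*v**2 + 9 modulo G:
  leading term u: subtract (-1)·g_1 from -u - 2*v**2 + 9 → -2*v**2 + 8
  leading term v**2: subtract (-2*v)·g_2 from -2*v**2 + 8 → -4*v + 8
  leading term v: subtract (-4)·g_2 from -4*v + 8 → 0
  normal form = 0.
Since the normal form is 0, p ∈ I.

-u - 2*v**2 + 9 lies in I (it reduces to 0).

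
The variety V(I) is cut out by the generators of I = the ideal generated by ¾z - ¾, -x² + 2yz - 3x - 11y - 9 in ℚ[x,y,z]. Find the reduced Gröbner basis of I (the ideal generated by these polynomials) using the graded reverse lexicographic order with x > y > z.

G = {x² + 3x + 9y + 9, z - 1}

f_1 = ¾z - ¾, LT = z.
f_2 = -x² + 2yz - 3x - 11y - 9, LT = x².

The S-polynomials (S(f_1,f_2)) all reduce to 0 modulo the current basis, so we have a Gröbner basis.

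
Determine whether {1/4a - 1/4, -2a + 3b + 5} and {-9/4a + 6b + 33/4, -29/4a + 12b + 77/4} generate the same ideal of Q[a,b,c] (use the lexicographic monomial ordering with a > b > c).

Yes, the ideals are equal.

Equality of ideals is decidable: compute both reduced Gröbner bases (unique for the ordering) and check whether they agree.
Buchberger on the first generating set:
f_1 = 1/4a - 1/4, LT = a.
f_2 = -2a + 3b + 5, LT = a.

S(f_1,f_2): lcm = a. S = 3/2b + 3/2.
  leading term b: no divisor's leading term divides it; move 3/2b to the remainder.
  leading term 1: no divisor's leading term divides it; move 3/2 to the remainder.
  remainder 3/2b + 3/2 ≠ 0; add g_3 = 3/2b + 3/2 to the basis.

The other S-polynomials (S(f_1,g_3), S(f_2,g_3)) all reduce to 0 modulo the current basis, so we have a Gröbner basis.
Inter-reduce: drop elements whose leading term is divisible by another's, tail-reduce, and make monic.
Reduced Gröbner basis: {a - 1, b + 1}.

Buchberger on the second generating set:
h_1 = -9/4a + 6b + 33/4, LT = a.
h_2 = -29/4a + 12b + 77/4, LT = a.

S(h_1,h_2): lcm = a. S = -88/87b - 88/87.
  leading term b: no divisor's leading term divides it; move -88/87b to the remainder.
  leading term 1: no divisor's leading term divides it; move -88/87 to the remainder.
  remainder -88/87b - 88/87 ≠ 0; add k_3 = -88/87b - 88/87 to the basis.

The other S-polynomials (S(h_1,k_3), S(h_2,k_3)) all reduce to 0 modulo the current basis, so we have a Gröbner basis.
Inter-reduce: drop elements whose leading term is divisible by another's, tail-reduce, and make monic.
Reduced Gröbner basis: {a - 1, b + 1}.

These coincide, so the ideals are equal.
The same test decides containment: I ⊆ J iff every generator of I reduces to 0 modulo a Gröbner basis of J.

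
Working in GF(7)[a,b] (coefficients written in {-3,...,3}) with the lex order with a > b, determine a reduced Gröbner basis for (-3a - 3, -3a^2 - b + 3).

G = {a + 1, b}

f_1 = -3a - 3, LT = a.
f_2 = -3a^2 - b + 3, LT = a^2.

S(f_1,f_2): lcm = a^2. S = a + 2b + 1.
  leading term a: subtract (2)·f_1 from a + 2b + 1 → 2b
  leading term b: no divisor's leading term divides it; move 2b to the remainder.
  remainder 2b ≠ 0; add g_3 = 2b to the basis.

The other S-polynomials (S(f_1,g_3), S(f_2,g_3)) all reduce to 0 modulo the current basis, so we have a Gröbner basis.
Inter-reduce: drop elements whose leading term is divisible by another's, tail-reduce, and make monic.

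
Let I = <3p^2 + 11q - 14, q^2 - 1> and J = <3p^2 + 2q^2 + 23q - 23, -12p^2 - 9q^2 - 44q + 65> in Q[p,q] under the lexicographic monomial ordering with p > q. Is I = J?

Since reduced Gröbner bases are canonical representatives of ideals under a given ordering, it suffices to compute and compare them.
Buchberger on the first generating set:
f_1 = 3p^2 + 11q - 14, LT = p^2.
f_2 = q^2 - 1, LT = q^2.

S(f_1,f_2): leading monomials are coprime, so the S-polynomial reduces to 0 (Buchberger's first criterion).
Every S-polynomial of the final basis reduces to 0, so we have a Gröbner basis.
Inter-reduce: drop elements whose leading term is divisible by another's, tail-reduce, and make monic.
Reduced Gröbner basis: {p^2 + 11/3q - 14/3, q^2 - 1}.

Buchberger on the second generating set:
h_1 = 3p^2 + 2q^2 + 23q - 23, LT = p^2.
h_2 = -12p^2 - 9q^2 - 44q + 65, LT = p^2.

S(h_1,h_2): lcm = p^2. S = -1/12q^2 + 4q - 9/4.
  leading term q^2: no divisor's leading term divides it; move -1/12q^2 to the remainder.
  leading term q: no divisor's leading term divides it; move 4q to the remainder.
  leading term 1: no divisor's leading term divides it; move -9/4 to the remainder.
  remainder -1/12q^2 + 4q - 9/4 ≠ 0; add k_3 = -1/12q^2 + 4q - 9/4 to the basis.

S(h_1,k_3): leading monomials are coprime, so the S-polynomial reduces to 0 (Buchberger's first criterion).
S(h_2,k_3): leading monomials are coprime, so the S-polynomial reduces to 0 (Buchberger's first criterion).
Every S-polynomial of the final basis reduces to 0, so we have a Gröbner basis.
Inter-reduce: drop elements whose leading term is divisible by another's, tail-reduce, and make monic.
Reduced Gröbner basis: {p^2 + 119/3q - 77/3, q^2 - 48q + 27}.

The bases are distinct; the ideals are different.
The choice of monomial ordering does not affect the verdict — as long as both bases are computed under the same ordering, their equality decides ideal equality.

No, the ideals differ.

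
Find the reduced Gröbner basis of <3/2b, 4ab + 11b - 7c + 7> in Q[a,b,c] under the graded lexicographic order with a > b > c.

G = {b, c - 1}

f_1 = 3/2b, LT = b.
f_2 = 4ab + 11b - 7c + 7, LT = ab.

S(f_1,f_2): lcm = ab. S = -11/4b + 7/4c - 7/4.
  leading term b: subtract (-11/6)·f_1 from -11/4b + 7/4c - 7/4 → 7/4c - 7/4
  leading term c: no divisor's leading term divides it; move 7/4c to the remainder.
  leading term 1: no divisor's leading term divides it; move -7/4 to the remainder.
  remainder 7/4c - 7/4 ≠ 0; add g_3 = 7/4c - 7/4 to the basis.

S(f_1,g_3): leading monomials are coprime, so the S-polynomial reduces to 0 (Buchberger's first criterion).
S(f_2,g_3): leading monomials are coprime, so the S-polynomial reduces to 0 (Buchberger's first criterion).
Every S-polynomial of the final basis reduces to 0, so we have a Gröbner basis.
Inter-reduce: drop elements whose leading term is divisible by another's, tail-reduce, and make monic.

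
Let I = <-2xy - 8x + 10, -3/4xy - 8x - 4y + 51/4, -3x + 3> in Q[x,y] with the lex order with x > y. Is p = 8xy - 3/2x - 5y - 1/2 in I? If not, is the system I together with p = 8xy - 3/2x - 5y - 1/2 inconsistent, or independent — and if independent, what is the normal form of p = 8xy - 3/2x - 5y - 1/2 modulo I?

First compute the reduced Gröbner basis of I by Buchberger's algorithm.
f_1 = -2xy - 8x + 10, LT = xy.
f_2 = -3/4xy - 8x - 4y + 51/4, LT = xy.
f_3 = -3x + 3, LT = x.

S(f_1,f_2): lcm = xy. S = -20/3x - 16/3y + 12.
  leading term x: subtract (20/9)·f_3 from -20/3x - 16/3y + 12 → -16/3y + 16/3
  leading term y: no divisor's leading term divides it; move -16/3y to the remainder.
  leading term 1: no divisor's leading term divides it; move 16/3 to the remainder.
  remainder -16/3y + 16/3 ≠ 0; add h_4 = -16/3y + 16/3 to the basis.

The other S-polynomials (S(f_1,f_3), S(f_2,f_3), S(f_1,h_4), S(f_2,h_4), S(f_3,h_4)) all reduce to 0 modulo the current basis, so we have a Gröbner basis.
Inter-reduce: drop elements whose leading term is divisible by another's, tail-reduce, and make monic.
Reduced Gröbner basis: {x - 1, y - 1}.
Label its elements g_1 = x - 1, g_2 = y - 1.

Reduce p = 8xy - 3/2x - 5y - 1/2 modulo G:
  leading term xy: subtract (8y)·g_1 from 8xy - 3/2x - 5y - 1/2 → -3/2x + 3y - 1/2
  leading term x: subtract (-3/2)·g_1 from -3/2x + 3y - 1/2 → 3y - 2
  leading term y: subtract (3)·g_2 from 3y - 2 → 1
  leading term 1: no divisor's leading term divides it; move 1 to the remainder.
  normal form = 1.
The normal form is nonzero, so p ∉ I. Since p minus its normal form lies in I, I + (p) = I + (r) where r = 1; decide whether this ideal is the whole ring.
Here r = 1 is a nonzero constant, hence a unit: 1 ∈ I + (p), the Gröbner basis of I + (p) is {1}, and the enlarged system has no common solution — adjoining p is inconsistent.

Adjoining 8xy - 3/2x - 5y - 1/2 makes the ideal the whole ring: the system is inconsistent.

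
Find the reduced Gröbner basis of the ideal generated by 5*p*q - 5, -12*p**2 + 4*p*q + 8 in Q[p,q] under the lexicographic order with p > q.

f_1 = 5*p*q - 5, LT = p*q.
f_2 = -12*p**2 + 4*p*q + 8, LT = p**2.

S(f_1,f_2): lcm = p**2*q. S = 1/3*p*q**2 - p + 2/3*q.
  reduce S modulo (f_1, f_2):
  remainder -p + q ≠ 0; add g_3 = -p + q to the basis.

S(f_1,g_3): lcm = p*q. S = q**2 - 1.
  reduce S modulo (f_1, f_2, g_3):
  remainder q**2 - 1 ≠ 0; add g_4 = q**2 - 1 to the basis.

The other S-polynomials (S(f_2,g_3), S(f_1,g_4), S(f_2,g_4), S(g_3,g_4)) all reduce to 0 modulo the current basis, so we have a Gröbner basis.
Inter-reduce: drop elements whose leading term is divisible by another's, tail-reduce, and make monic.

G = {p - q, q**2 - 1}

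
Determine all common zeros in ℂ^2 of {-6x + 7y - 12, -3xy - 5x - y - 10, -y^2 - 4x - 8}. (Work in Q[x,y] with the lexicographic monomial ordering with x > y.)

{(-2, 0)}

Compute a lex Gröbner basis by Buchberger's algorithm.
f_1 = -6x + 7y - 12, LT = x.
f_2 = -3xy - 5x - y - 10, LT = xy.
f_3 = -4x - y^2 - 8, LT = x.

S(f_1,f_2): lcm = xy. S = -5/3x - 7/6y^2 + 5/3y - 10/3.
  reduce S modulo (f_1, f_2, f_3):
  remainder -7/6y^2 - 5/18y ≠ 0; add h_4 = -7/6y^2 - 5/18y to the basis.

S(f_1,f_3): lcm = x. S = -1/4y^2 - 7/6y.
  reduce S modulo (f_1, f_2, f_3, h_4):
  remainder -31/28y ≠ 0; add h_5 = -31/28y to the basis.

The other S-polynomials (S(f_2,f_3), S(f_1,h_4), S(f_2,h_4), S(f_3,h_4), S(f_1,h_5), S(f_2,h_5), S(f_3,h_5), S(h_4,h_5)) all reduce to 0 modulo the current basis, so we have a Gröbner basis.
Inter-reduce: drop elements whose leading term is divisible by another's, tail-reduce, and make monic.
Reduced Gröbner basis: {x + 2, y}.

Since the basis is lex-ordered, y is univariate in y. Its roots are {0}. Back-substituting each root into the other basis elements fixes the other coordinates.
  y = 0: the earlier basis element becomes x + 2 = 0, giving x = -2 — point (-2, 0).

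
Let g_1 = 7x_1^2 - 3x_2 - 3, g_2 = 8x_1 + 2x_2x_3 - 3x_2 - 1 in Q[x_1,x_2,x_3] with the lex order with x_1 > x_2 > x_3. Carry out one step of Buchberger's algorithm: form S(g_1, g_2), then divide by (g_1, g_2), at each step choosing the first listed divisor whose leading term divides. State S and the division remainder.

S(g_1, g_2) = -1/4x_1x_2x_3 + 3/8x_1x_2 + 1/8x_1 - 3/7x_2 - 3/7; remainder on division = 1/16x_2^2x_3^2 - 3/16x_2^2x_3 + 9/64x_2^2 - 1/16x_2x_3 - 75/224x_2 - 185/448.

lcm(LM(g_1), LM(g_2)) = x_1^2.
S = (lcm/LT(g_1))·g_1 − (lcm/LT(g_2))·g_2 = -1/4x_1x_2x_3 + 3/8x_1x_2 + 1/8x_1 - 3/7x_2 - 3/7.
Reduce S modulo (g_1, g_2) in that order:
  leading term x_1x_2x_3: subtract (-1/32x_2x_3)·g_2 from -1/4x_1x_2x_3 + 3/8x_1x_2 + 1/8x_1 - 3/7x_2 - 3/7 → 3/8x_1x_2 + 1/8x_1 + 1/16x_2^2x_3^2 - 3/32x_2^2x_3 - 1/32x_2x_3 - 3/7x_2 - 3/7
  leading term x_1x_2: subtract (3/64x_2)·g_2 from 3/8x_1x_2 + 1/8x_1 + 1/16x_2^2x_3^2 - 3/32x_2^2x_3 - 1/32x_2x_3 - 3/7x_2 - 3/7 → 1/8x_1 + 1/16x_2^2x_3^2 - 3/16x_2^2x_3 + 9/64x_2^2 - 1/32x_2x_3 - 171/448x_2 - 3/7
  leading term x_1: subtract (1/64)·g_2 from 1/8x_1 + 1/16x_2^2x_3^2 - 3/16x_2^2x_3 + 9/64x_2^2 - 1/32x_2x_3 - 171/448x_2 - 3/7 → 1/16x_2^2x_3^2 - 3/16x_2^2x_3 + 9/64x_2^2 - 1/16x_2x_3 - 75/224x_2 - 185/448
  leading term x_2^2x_3^2: no divisor's leading term divides it; move 1/16x_2^2x_3^2 to the remainder.
  leading term x_2^2x_3: no divisor's leading term divides it; move -3/16x_2^2x_3 to the remainder.
  leading term x_2^2: no divisor's leading term divides it; move 9/64x_2^2 to the remainder.
  leading term x_2x_3: no divisor's leading term divides it; move -1/16x_2x_3 to the remainder.
  leading term x_2: no divisor's leading term divides it; move -75/224x_2 to the remainder.
  leading term 1: no divisor's leading term divides it; move -185/448 to the remainder.
The remainder 1/16x_2^2x_3^2 - 3/16x_2^2x_3 + 9/64x_2^2 - 1/16x_2x_3 - 75/224x_2 - 185/448 is nonzero, so it would be added as the next basis element.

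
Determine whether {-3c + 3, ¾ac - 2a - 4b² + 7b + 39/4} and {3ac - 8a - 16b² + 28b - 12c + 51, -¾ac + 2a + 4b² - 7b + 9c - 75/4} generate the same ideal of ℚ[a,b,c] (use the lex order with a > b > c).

Two ideals are equal iff their reduced Gröbner bases coincide (the reduced basis is unique for a fixed ordering).
Buchberger on the first generating set:
f_1 = -3c + 3, LT = c.
f_2 = ¾ac - 2a - 4b² + 7b + 39/4, LT = ac.

S(f_1,f_2): lcm = ac. S = 5/3a + 16/3b² - 28/3b - 13.
  reduce S modulo (f_1, f_2):
  remainder 5/3a + 16/3b² - 28/3b - 13 ≠ 0; add g_3 = 5/3a + 16/3b² - 28/3b - 13 to the basis.

The other S-polynomials (S(f_1,g_3), S(f_2,g_3)) all reduce to 0 modulo the current basis, so we have a Gröbner basis.
Inter-reduce: drop elements whose leading term is divisible by another's, tail-reduce, and make monic.
Reduced Gröbner basis: {a + 16/5b² - 28/5b - 39/5, c - 1}.

Buchberger on the second generating set:
h_1 = 3ac - 8a - 16b² + 28b - 12c + 51, LT = ac.
h_2 = -¾ac + 2a + 4b² - 7b + 9c - 75/4, LT = ac.

S(h_1,h_2): lcm = ac. S = 8c - 8.
  reduce S modulo (h_1, h_2):
  remainder 8c - 8 ≠ 0; add k_3 = 8c - 8 to the basis.

S(h_1,k_3): lcm = ac. S = -5/3a - 16/3b² + 28/3b - 4c + 17.
  reduce S modulo (h_1, h_2, k_3):
  remainder -5/3a - 16/3b² + 28/3b + 13 ≠ 0; add k_4 = -5/3a - 16/3b² + 28/3b + 13 to the basis.

The other S-polynomials (S(h_2,k_3), S(h_1,k_4), S(h_2,k_4), S(k_3,k_4)) all reduce to 0 modulo the current basis, so we have a Gröbner basis.
Inter-reduce: drop elements whose leading term is divisible by another's, tail-reduce, and make monic.
Reduced Gröbner basis: {a + 16/5b² - 28/5b - 39/5, c - 1}.

The two bases agree; hence the ideals are identical.

Yes, the ideals are equal.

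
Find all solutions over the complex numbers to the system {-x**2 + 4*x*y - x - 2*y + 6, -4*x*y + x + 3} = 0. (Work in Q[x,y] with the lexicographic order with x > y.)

Compute a lex Gröbner basis by Buchberger's algorithm.
f_1 = -x**2 + 4*x*y - x - 2*y + 6, LT = x**2.
f_2 = -4*x*y + x + 3, LT = x*y.

S(f_1,f_2): lcm = x**2*y. S = 1/4*x**2 - 4*x*y**2 + x*y + 3/4*x + 2*y**2 - 6*y.
  leading term x**2: subtract (-1/4)·f_1 from 1/4*x**2 - 4*x*y**2 + x*y + 3/4*x + 2*y**2 - 6*y → -4*x*y**2 + 2*x*y + 1/2*x + 2*y**2 - 13/2*y + 3/2
  leading term x*y**2: subtract (y)·f_2 from -4*x*y**2 + 2*x*y + 1/2*x + 2*y**2 - 13/2*y + 3/2 → x*y + 1/2*x + 2*y**2 - 19/2*y + 3/2
  leading term x*y: subtract (-1/4)·f_2 from x*y + 1/2*x + 2*y**2 - 19/2*y + 3/2 → 3/4*x + 2*y**2 - 19/2*y + 9/4
  leading term x: no divisor's leading term divides it; move 3/4*x to the remainder.
  leading term y**2: no divisor's leading term divides it; move 2*y**2 to the remainder.
  leading term y: no divisor's leading term divides it; move -19/2*y to the remainder.
  leading term 1: no divisor's leading term divides it; move 9/4 to the remainder.
  remainder 3/4*x + 2*y**2 - 19/2*y + 9/4 ≠ 0; add h_3 = 3/4*x + 2*y**2 - 19/2*y + 9/4 to the basis.

S(f_2,h_3): lcm = x*y. S = -1/4*x - 8/3*y**3 + 38/3*y**2 - 3*y - 3/4.
  leading term x: subtract (-1/3)·h_3 from -1/4*x - 8/3*y**3 + 38/3*y**2 - 3*y - 3/4 → -8/3*y**3 + 40/3*y**2 - 37/6*y
  leading term y**3: no divisor's leading term divides it; move -8/3*y**3 to the remainder.
  leading term y**2: no divisor's leading term divides it; move 40/3*y**2 to the remainder.
  leading term y: no divisor's leading term divides it; move -37/6*y to the remainder.
  remainder -8/3*y**3 + 40/3*y**2 - 37/6*y ≠ 0; add h_4 = -8/3*y**3 + 40/3*y**2 - 37/6*y to the basis.

The other S-polynomials (S(f_1,h_3), S(f_1,h_4), S(f_2,h_4), S(h_3,h_4)) all reduce to 0 modulo the current basis, so we have a Gröbner basis.
Inter-reduce: drop elements whose leading term is divisible by another's, tail-reduce, and make monic.
Reduced Gröbner basis: {x + 8/3*y**2 - 38/3*y + 3, y**3 - 5*y**2 + 37/16*y}.

The lex basis is triangular: the last element involves only y. Solving y**3 - 5*y**2 + 37/16*y = 0 gives y ∈ {0, 5/2 - 3*sqrt(7)/4, 3*sqrt(7)/4 + 5/2}; substituting each value into the earlier elements determines the remaining variables.
  y = 0: the earlier basis element becomes x + 3 = 0, giving x = -3 — point (-3, 0).
  y = 5/2 - 3*sqrt(7)/4: the earlier basis element becomes x - 3/2 - sqrt(7)/2 = 0, giving x = sqrt(7)/2 + 3/2 — point (sqrt(7)/2 + 3/2, 5/2 - 3*sqrt(7)/4).
  y = 3*sqrt(7)/4 + 5/2: the earlier basis element becomes x - 3/2 + sqrt(7)/2 = 0, giving x = 3/2 - sqrt(7)/2 — point (3/2 - sqrt(7)/2, 3*sqrt(7)/4 + 5/2).
Each listed point satisfies every original equation (direct substitution).
Zero-dimensionality of the ideal guarantees finitely many solutions over ℂ.

{(-3, 0), (sqrt(7)/2 + 3/2, 5/2 - 3*sqrt(7)/4), (3/2 - sqrt(7)/2, 3*sqrt(7)/4 + 5/2)}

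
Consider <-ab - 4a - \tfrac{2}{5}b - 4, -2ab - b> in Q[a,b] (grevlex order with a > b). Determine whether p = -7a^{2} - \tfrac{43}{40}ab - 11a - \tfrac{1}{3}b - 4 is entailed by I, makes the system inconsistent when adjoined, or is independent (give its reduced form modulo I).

-7a^{2} - \tfrac{43}{40}ab - 11a - \tfrac{1}{3}b - 4 is independent of I; its normal form modulo I is \tfrac{23}{120}b.

First compute the reduced Gröbner basis of I by Buchberger's algorithm.
f_1 = -ab - 4a - \tfrac{2}{5}b - 4, LT = ab.
f_2 = -2ab - b, LT = ab.

S(f_1,f_2): lcm = ab. S = 4a - \tfrac{1}{10}b + 4.
  leading term a: no divisor's leading term divides it; move 4a to the remainder.
  leading term b: no divisor's leading term divides it; move -\tfrac{1}{10}b to the remainder.
  leading term 1: no divisor's leading term divides it; move 4 to the remainder.
  remainder 4a - \tfrac{1}{10}b + 4 ≠ 0; add h_3 = 4a - \tfrac{1}{10}b + 4 to the basis.

S(f_1,h_3): lcm = ab. S = \tfrac{1}{40}b^{2} + 4a - \tfrac{3}{5}b + 4.
  leading term b^{2}: no divisor's leading term divides it; move \tfrac{1}{40}b^{2} to the remainder.
  leading term a: subtract (1)·h_3 from 4a - \tfrac{3}{5}b + 4 → -\tfrac{1}{2}b
  leading term b: no divisor's leading term divides it; move -\tfrac{1}{2}b to the remainder.
  remainder \tfrac{1}{40}b^{2} - \tfrac{1}{2}b ≠ 0; add h_4 = \tfrac{1}{40}b^{2} - \tfrac{1}{2}b to the basis.

The other S-polynomials (S(f_2,h_3), S(f_1,h_4), S(f_2,h_4), S(h_3,h_4)) all reduce to 0 modulo the current basis, so we have a Gröbner basis.
Inter-reduce: drop elements whose leading term is divisible by another's, tail-reduce, and make monic.
Reduced Gröbner basis: {b^{2} - 20b, a - \tfrac{1}{40}b + 1}.
Label its elements g_1 = b^{2} - 20b, g_2 = a - \tfrac{1}{40}b + 1.

Reduce p = -7a^{2} - \tfrac{43}{40}ab - 11a - \tfrac{1}{3}b - 4 modulo G:
  leading term a^{2}: subtract (-7a)·g_2 from -7a^{2} - \tfrac{43}{40}ab - 11a - \tfrac{1}{3}b - 4 → -\tfrac{5}{4}ab - 4a - \tfrac{1}{3}b - 4
  leading term ab: subtract (-\tfrac{5}{4}b)·g_2 from -\tfrac{5}{4}ab - 4a - \tfrac{1}{3}b - 4 → -\tfrac{1}{32}b^{2} - 4a + \tfrac{11}{12}b - 4
  leading term b^{2}: subtract (-\tfrac{1}{32})·g_1 from -\tfrac{1}{32}b^{2} - 4a + \tfrac{11}{12}b - 4 → -4a + \tfrac{7}{24}b - 4
  leading term a: subtract (-4)·g_2 from -4a + \tfrac{7}{24}b - 4 → \tfrac{23}{120}b
  leading term b: no divisor's leading term divides it; move \tfrac{23}{120}b to the remainder.
  normal form = \tfrac{23}{120}b.
The normal form is nonzero, so p ∉ I. Since p minus its normal form lies in I, I + (p) = I + (r) where r = \tfrac{23}{120}b; decide whether this ideal is the whole ring.
Run Buchberger on G together with r (pairs among the g_i already reduce to 0 since G is a Gröbner basis):
g_1 = b^{2} - 20b, LT = b^{2}.
g_2 = a - \tfrac{1}{40}b + 1, LT = a.
r = \tfrac{23}{120}b, LT = b.

The S-polynomials (S(g_1,g_2), S(g_1,r), S(g_2,r)) all reduce to 0 modulo the current basis, so we have a Gröbner basis.
Inter-reduce: drop elements whose leading term is divisible by another's, tail-reduce, and make monic.
Reduced Gröbner basis: {a + 1, b}.
The reduced Gröbner basis of I + (p) is {a + 1, b} ≠ {1}, a proper ideal, so the enlarged system stays consistent: p is independent of I, with normal form \tfrac{23}{120}b.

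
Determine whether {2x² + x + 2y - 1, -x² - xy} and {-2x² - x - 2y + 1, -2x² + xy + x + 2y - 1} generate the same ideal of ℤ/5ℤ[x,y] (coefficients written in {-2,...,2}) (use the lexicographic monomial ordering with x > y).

Since reduced Gröbner bases are canonical representatives of ideals under a given ordering, it suffices to compute and compare them.
Buchberger on the first generating set:
f_1 = 2x² + x + 2y - 1, LT = x².
f_2 = -x² - xy, LT = x².

S(f_1,f_2): lcm = x². S = -xy - 2x + y + 2.
  leading term xy: no divisor's leading term divides it; move -xy to the remainder.
  leading term x: no divisor's leading term divides it; move -2x to the remainder.
  leading term y: no divisor's leading term divides it; move y to the remainder.
  leading term 1: no divisor's leading term divides it; move 2 to the remainder.
  remainder -xy - 2x + y + 2 ≠ 0; add g_3 = -xy - 2x + y + 2 to the basis.

S(f_1,g_3): lcm = x²y. S = -2x² - xy + 2x + y² + 2y.
  leading term x²: subtract (-1)·f_1 from -2x² - xy + 2x + y² + 2y → -xy - 2x + y² - y - 1
  leading term xy: subtract (1)·g_3 from -xy - 2x + y² - y - 1 → y² - 2y + 2
  leading term y²: no divisor's leading term divides it; move y² to the remainder.
  leading term y: no divisor's leading term divides it; move -2y to the remainder.
  leading term 1: no divisor's leading term divides it; move 2 to the remainder.
  remainder y² - 2y + 2 ≠ 0; add g_4 = y² - 2y + 2 to the basis.

The other S-polynomials (S(f_2,g_3), S(f_1,g_4), S(f_2,g_4), S(g_3,g_4)) all reduce to 0 modulo the current basis, so we have a Gröbner basis.
Inter-reduce: drop elements whose leading term is divisible by another's, tail-reduce, and make monic.
Reduced Gröbner basis: {x² - 2x + y + 2, xy + 2x - y - 2, y² - 2y + 2}.

Buchberger on the second generating set:
h_1 = -2x² - x - 2y + 1, LT = x².
h_2 = -2x² + xy + x + 2y - 1, LT = x².

S(h_1,h_2): lcm = x². S = -2xy + x + 2y - 1.
  leading term xy: no divisor's leading term divides it; move -2xy to the remainder.
  leading term x: no divisor's leading term divides it; move x to the remainder.
  leading term y: no divisor's leading term divides it; move 2y to the remainder.
  leading term 1: no divisor's leading term divides it; move -1 to the remainder.
  remainder -2xy + x + 2y - 1 ≠ 0; add k_3 = -2xy + x + 2y - 1 to the basis.

S(h_1,k_3): lcm = x²y. S = -2x² - xy + 2x + y² + 2y.
  leading term x²: subtract (1)·h_1 from -2x² - xy + 2x + y² + 2y → -xy - 2x + y² - y - 1
  leading term xy: subtract (-2)·k_3 from -xy - 2x + y² - y - 1 → y² - 2y + 2
  leading term y²: no divisor's leading term divides it; move y² to the remainder.
  leading term y: no divisor's leading term divides it; move -2y to the remainder.
  leading term 1: no divisor's leading term divides it; move 2 to the remainder.
  remainder y² - 2y + 2 ≠ 0; add k_4 = y² - 2y + 2 to the basis.

The other S-polynomials (S(h_2,k_3), S(h_1,k_4), S(h_2,k_4), S(k_3,k_4)) all reduce to 0 modulo the current basis, so we have a Gröbner basis.
Inter-reduce: drop elements whose leading term is divisible by another's, tail-reduce, and make monic.
Reduced Gröbner basis: {x² - 2x + y + 2, xy + 2x - y - 2, y² - 2y + 2}.

The two bases agree; hence the ideals are identical.

Yes, the ideals are equal.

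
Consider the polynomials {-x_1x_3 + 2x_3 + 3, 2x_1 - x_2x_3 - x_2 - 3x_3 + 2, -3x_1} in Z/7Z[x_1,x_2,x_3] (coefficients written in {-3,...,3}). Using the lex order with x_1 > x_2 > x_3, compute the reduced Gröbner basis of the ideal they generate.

G = {x_1, x_2 - 1, x_3 - 2}

f_1 = -x_1x_3 + 2x_3 + 3, LT = x_1x_3.
f_2 = 2x_1 - x_2x_3 - x_2 - 3x_3 + 2, LT = x_1.
f_3 = -3x_1, LT = x_1.

S(f_1,f_2): lcm = x_1x_3. S = -3x_2x_3^{2} - 3x_2x_3 - 2x_3^{2} - 3x_3 - 3.
  leading term x_2x_3^{2}: no divisor's leading term divides it; move -3x_2x_3^{2} to the remainder.
  leading term x_2x_3: no divisor's leading term divides it; move -3x_2x_3 to the remainder.
  leading term x_3^{2}: no divisor's leading term divides it; move -2x_3^{2} to the remainder.
  leading term x_3: no divisor's leading term divides it; move -3x_3 to the remainder.
  leading term 1: no divisor's leading term divides it; move -3 to the remainder.
  remainder -3x_2x_3^{2} - 3x_2x_3 - 2x_3^{2} - 3x_3 - 3 ≠ 0; add g_4 = -3x_2x_3^{2} - 3x_2x_3 - 2x_3^{2} - 3x_3 - 3 to the basis.

S(f_1,f_3): lcm = x_1x_3. S = -2x_3 - 3.
  leading term x_3: no divisor's leading term divides it; move -2x_3 to the remainder.
  leading term 1: no divisor's leading term divides it; move -3 to the remainder.
  remainder -2x_3 - 3 ≠ 0; add g_5 = -2x_3 - 3 to the basis.

S(f_2,f_3): lcm = x_1. S = 3x_2x_3 + 3x_2 + 2x_3 + 1.
  leading term x_2x_3: subtract (2x_2)·g_5 from 3x_2x_3 + 3x_2 + 2x_3 + 1 → 2x_2 + 2x_3 + 1
  leading term x_2: no divisor's leading term divides it; move 2x_2 to the remainder.
  leading term x_3: subtract (-1)·g_5 from 2x_3 + 1 → -2
  leading term 1: no divisor's leading term divides it; move -2 to the remainder.
  remainder 2x_2 - 2 ≠ 0; add g_6 = 2x_2 - 2 to the basis.

The other S-polynomials (S(f_1,g_4), S(f_2,g_4), S(f_3,g_4), S(f_1,g_5), S(f_2,g_5), S(f_3,g_5), S(g_4,g_5), S(f_1,g_6), S(f_2,g_6), S(f_3,g_6), S(g_4,g_6), S(g_5,g_6)) all reduce to 0 modulo the current basis, so we have a Gröbner basis.
Inter-reduce: drop elements whose leading term is divisible by another's, tail-reduce, and make monic.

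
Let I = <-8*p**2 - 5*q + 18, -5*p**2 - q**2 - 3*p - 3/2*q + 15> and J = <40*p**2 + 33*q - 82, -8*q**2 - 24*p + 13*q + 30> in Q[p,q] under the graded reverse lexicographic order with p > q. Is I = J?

Since reduced Gröbner bases are canonical representatives of ideals under a given ordering, it suffices to compute and compare them.
Buchberger on the first generating set:
f_1 = -8*p**2 - 5*q + 18, LT = p**2.
f_2 = -5*p**2 - q**2 - 3*p - 3/2*q + 15, LT = p**2.

S(f_1,f_2): lcm = p**2. S = -1/5*q**2 - 3/5*p + 13/40*q + 3/4.
  reduce S modulo (f_1, f_2):
  remainder -1/5*q**2 - 3/5*p + 13/40*q + 3/4 ≠ 0; add g_3 = -1/5*q**2 - 3/5*p + 13/40*q + 3/4 to the basis.

The other S-polynomials (S(f_1,g_3), S(f_2,g_3)) all reduce to 0 modulo the current basis, so we have a Gröbner basis.
Inter-reduce: drop elements whose leading term is divisible by another's, tail-reduce, and make monic.
Reduced Gröbner basis: {p**2 + 5/8*q - 9/4, q**2 + 3*p - 13/8*q - 15/4}.

Buchberger on the second generating set:
h_1 = 40*p**2 + 33*q - 82, LT = p**2.
h_2 = -8*q**2 - 24*p + 13*q + 30, LT = q**2.

The S-polynomials (S(h_1,h_2)) all reduce to 0 modulo the current basis, so we have a Gröbner basis.
Inter-reduce: drop elements whose leading term is divisible by another's, tail-reduce, and make monic.
Reduced Gröbner basis: {p**2 + 33/40*q - 41/20, q**2 + 3*p - 13/8*q - 15/4}.

These differ, so the ideals are not equal.

No, the ideals differ.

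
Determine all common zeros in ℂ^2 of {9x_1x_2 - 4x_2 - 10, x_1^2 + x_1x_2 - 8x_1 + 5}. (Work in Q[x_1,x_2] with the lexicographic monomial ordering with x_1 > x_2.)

{(1, 2), (sqrt(3769)/18 + 67/18, -295/72 + 5*sqrt(3769)/72), (67/18 - sqrt(3769)/18, -5*sqrt(3769)/72 - 295/72)}

Compute a lex Gröbner basis by Buchberger's algorithm.
f_1 = 9x_1x_2 - 4x_2 - 10, LT = x_1x_2.
f_2 = x_1^2 + x_1x_2 - 8x_1 + 5, LT = x_1^2.

S(f_1,f_2): lcm = x_1^2x_2. S = -x_1x_2^2 + 68/9x_1x_2 - 10/9x_1 - 5x_2.
  leading term x_1x_2^2: subtract (-1/9x_2)·f_1 from -x_1x_2^2 + 68/9x_1x_2 - 10/9x_1 - 5x_2 → 68/9x_1x_2 - 10/9x_1 - 4/9x_2^2 - 55/9x_2
  leading term x_1x_2: subtract (68/81)·f_1 from 68/9x_1x_2 - 10/9x_1 - 4/9x_2^2 - 55/9x_2 → -10/9x_1 - 4/9x_2^2 - 223/81x_2 + 680/81
  leading term x_1: no divisor's leading term divides it; move -10/9x_1 to the remainder.
  leading term x_2^2: no divisor's leading term divides it; move -4/9x_2^2 to the remainder.
  leading term x_2: no divisor's leading term divides it; move -223/81x_2 to the remainder.
  leading term 1: no divisor's leading term divides it; move 680/81 to the remainder.
  remainder -10/9x_1 - 4/9x_2^2 - 223/81x_2 + 680/81 ≠ 0; add h_3 = -10/9x_1 - 4/9x_2^2 - 223/81x_2 + 680/81 to the basis.

S(f_1,h_3): lcm = x_1x_2. S = -2/5x_2^3 - 223/90x_2^2 + 64/9x_2 - 10/9.
  leading term x_2^3: no divisor's leading term divides it; move -2/5x_2^3 to the remainder.
  leading term x_2^2: no divisor's leading term divides it; move -223/90x_2^2 to the remainder.
  leading term x_2: no divisor's leading term divides it; move 64/9x_2 to the remainder.
  leading term 1: no divisor's leading term divides it; move -10/9 to the remainder.
  remainder -2/5x_2^3 - 223/90x_2^2 + 64/9x_2 - 10/9 ≠ 0; add h_4 = -2/5x_2^3 - 223/90x_2^2 + 64/9x_2 - 10/9 to the basis.

The other S-polynomials (S(f_2,h_3), S(f_1,h_4), S(f_2,h_4), S(h_3,h_4)) all reduce to 0 modulo the current basis, so we have a Gröbner basis.
Inter-reduce: drop elements whose leading term is divisible by another's, tail-reduce, and make monic.
Reduced Gröbner basis: {x_1 + 2/5x_2^2 + 223/90x_2 - 68/9, x_2^3 + 223/36x_2^2 - 160/9x_2 + 25/9}.

From the last basis element, x_2^3 + 223/36x_2^2 - 160/9x_2 + 25/9 = 0, so x_2 takes values in {2, -295/72 + 5*sqrt(3769)/72, -5*sqrt(3769)/72 - 295/72}. Each choice, substituted upward through the basis, yields the corresponding point(s) of the solution set.
  x_2 = 2: the earlier basis element becomes x_1 - 1 = 0, giving x_1 = 1 — point (1, 2).
  x_2 = -295/72 + 5*sqrt(3769)/72: the earlier basis element becomes x_1 - 67/18 - sqrt(3769)/18 = 0, giving x_1 = sqrt(3769)/18 + 67/18 — point (sqrt(3769)/18 + 67/18, -295/72 + 5*sqrt(3769)/72).
  x_2 = -5*sqrt(3769)/72 - 295/72: the earlier basis element becomes x_1 - 67/18 + sqrt(3769)/18 = 0, giving x_1 = 67/18 - sqrt(3769)/18 — point (67/18 - sqrt(3769)/18, -5*sqrt(3769)/72 - 295/72).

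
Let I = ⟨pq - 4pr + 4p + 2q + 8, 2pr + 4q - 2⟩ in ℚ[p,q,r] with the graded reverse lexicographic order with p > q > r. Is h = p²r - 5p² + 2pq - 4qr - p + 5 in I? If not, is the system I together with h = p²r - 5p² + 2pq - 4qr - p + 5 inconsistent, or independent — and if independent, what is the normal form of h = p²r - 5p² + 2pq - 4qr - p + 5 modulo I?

p²r - 5p² + 2pq - 4qr - p + 5 is independent of I; its normal form modulo I is -5p² - 4qr + 5.

First compute the reduced Gröbner basis of I by Buchberger's algorithm.
f_1 = pq - 4pr + 4p + 2q + 8, LT = pq.
f_2 = 2pr + 4q - 2, LT = pr.

S(f_1,f_2): lcm = pqr. S = -4pr² - 2q² + 4pr + 2qr + q + 8r.
  reduce S modulo (f_1, f_2):
  remainder -2q² + 10qr - 7q + 4r + 4 ≠ 0; add k_3 = -2q² + 10qr - 7q + 4r + 4 to the basis.

The other S-polynomials (S(f_1,k_3), S(f_2,k_3)) all reduce to 0 modulo the current basis, so we have a Gröbner basis.
Inter-reduce: drop elements whose leading term is divisible by another's, tail-reduce, and make monic.
Reduced Gröbner basis: {pq + 4p + 10q + 4, q² - 5qr + 7/2q - 2r - 2, pr + 2q - 1}.
Label its elements g_1 = pq + 4p + 10q + 4, g_2 = q² - 5qr + 7/2q - 2r - 2, g_3 = pr + 2q - 1.

Reduce h = p²r - 5p² + 2pq - 4qr - p + 5 modulo G:
  leading term p²r: subtract (p)·g_3 from p²r - 5p² + 2pq - 4qr - p + 5 → -5p² - 4qr + 5
  leading term p²: no divisor's leading term divides it; move -5p² to the remainder.
  leading term qr: no divisor's leading term divides it; move -4qr to the remainder.
  leading term 1: no divisor's leading term divides it; move 5 to the remainder.
  normal form = -5p² - 4qr + 5.
The normal form is nonzero, so h ∉ I. Since h minus its normal form lies in I, I + (h) = I + (n) where n = -5p² - 4qr + 5; decide whether this ideal is the whole ring.
Run Buchberger on G together with n (pairs among the g_i already reduce to 0 since G is a Gröbner basis):
g_1 = pq + 4p + 10q + 4, LT = pq.
g_2 = q² - 5qr + 7/2q - 2r - 2, LT = q².
g_3 = pr + 2q - 1, LT = pr.
n = -5p² - 4qr + 5, LT = p².

S(g_1,n): lcm = p²q. S = -⅘q²r + 4p² + 10pq + 4p + q.
  reduce S modulo (g_1, g_2, g_3, n):
  remainder -4qr² - ⅖qr - 8/5r² - 36p - 99q - 8/5r - 36 ≠ 0; add m_5 = -4qr² - ⅖qr - 8/5r² - 36p - 99q - 8/5r - 36 to the basis.

S(g_3,n): lcm = p²r. S = -⅘qr² + 2pq - p + r.
  reduce S modulo (g_1, g_2, g_3, n, m_5):
  remainder 2/25qr + 8/25r² - 9/5p - ⅕q + 33/25r - ⅘ ≠ 0; add m_6 = 2/25qr + 8/25r² - 9/5p - ⅕q + 33/25r - ⅘ to the basis.

S(m_5,m_6): lcm = qr². S = -4r³ + 45/2pr + 13/5qr - 161/10r² + 9p + 99/4q + 52/5r + 9.
  reduce S modulo (g_1, g_2, g_3, n, m_5, m_6):
  remainder -4r³ - 53/2r² + 135/2p - 55/4q - 65/2r + 115/2 ≠ 0; add m_7 = -4r³ - 53/2r² + 135/2p - 55/4q - 65/2r + 115/2 to the basis.

The other S-polynomials (S(g_1,g_2), S(g_1,g_3), S(g_2,g_3), S(g_2,n), S(g_1,m_5), S(g_2,m_5), S(g_3,m_5), S(n,m_5), S(g_1,m_6), S(g_2,m_6), S(g_3,m_6), S(n,m_6), S(g_1,m_7), S(g_2,m_7), S(g_3,m_7), S(n,m_7), S(m_5,m_7), S(m_6,m_7)) all reduce to 0 modulo the current basis, so we have a Gröbner basis.
Inter-reduce: drop elements whose leading term is divisible by another's, tail-reduce, and make monic.
Reduced Gröbner basis: {r³ + 53/8r² - 135/8p + 55/16q + 65/8r - 115/8, p² - 16/5r² + 18p + 2q - 66/5r + 7, pq + 4p + 10q + 4, q² + 20r² - 225/2p - 9q + 161/2r - 52, pr + 2q - 1, qr + 4r² - 45/2p - 5/2q + 33/2r - 10}.
The reduced Gröbner basis of I + (h) is {r³ + 53/8r² - 135/8p + 55/16q + 65/8r - 115/8, p² - 16/5r² + 18p + 2q - 66/5r + 7, pq + 4p + 10q + 4, q² + 20r² - 225/2p - 9q + 161/2r - 52, pr + 2q - 1, qr + 4r² - 45/2p - 5/2q + 33/2r - 10} ≠ {1}, a proper ideal, so the enlarged system stays consistent: h is independent of I, with normal form -5p² - 4qr + 5.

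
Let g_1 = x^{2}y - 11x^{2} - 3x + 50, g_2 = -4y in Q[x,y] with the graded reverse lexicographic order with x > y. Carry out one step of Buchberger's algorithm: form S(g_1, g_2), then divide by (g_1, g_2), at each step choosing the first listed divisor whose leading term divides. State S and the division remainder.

S(g_1, g_2) = -11x^{2} - 3x + 50; remainder on division = -11x^{2} - 3x + 50.

lcm(LM(g_1), LM(g_2)) = x^{2}y.
S = (lcm/LT(g_1))·g_1 − (lcm/LT(g_2))·g_2 = -11x^{2} - 3x + 50.
Reduce S modulo (g_1, g_2) in that order:
  leading term x^{2}: no divisor's leading term divides it; move -11x^{2} to the remainder.
  leading term x: no divisor's leading term divides it; move -3x to the remainder.
  leading term 1: no divisor's leading term divides it; move 50 to the remainder.
The remainder -11x^{2} - 3x + 50 is nonzero, so it would be added as the next basis element.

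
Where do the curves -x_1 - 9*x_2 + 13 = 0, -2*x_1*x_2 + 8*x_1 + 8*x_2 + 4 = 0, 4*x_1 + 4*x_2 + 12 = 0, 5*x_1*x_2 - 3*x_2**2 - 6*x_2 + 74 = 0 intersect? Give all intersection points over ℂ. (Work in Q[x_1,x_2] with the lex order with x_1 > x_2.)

Compute a lex Gröbner basis by Buchberger's algorithm.
f_1 = -x_1 - 9*x_2 + 13, LT = x_1.
f_2 = -2*x_1*x_2 + 8*x_1 + 8*x_2 + 4, LT = x_1*x_2.
f_3 = 4*x_1 + 4*x_2 + 12, LT = x_1.
f_4 = 5*x_1*x_2 - 3*x_2**2 - 6*x_2 + 74, LT = x_1*x_2.

S(f_1,f_2): lcm = x_1*x_2. S = 4*x_1 + 9*x_2**2 - 9*x_2 + 2.
  leading term x_1: subtract (-4)·f_1 from 4*x_1 + 9*x_2**2 - 9*x_2 + 2 → 9*x_2**2 - 45*x_2 + 54
  leading term x_2**2: no divisor's leading term divides it; move 9*x_2**2 to the remainder.
  leading term x_2: no divisor's leading term divides it; move -45*x_2 to the remainder.
  leading term 1: no divisor's leading term divides it; move 54 to the remainder.
  remainder 9*x_2**2 - 45*x_2 + 54 ≠ 0; add h_5 = 9*x_2**2 - 45*x_2 + 54 to the basis.

S(f_1,f_3): lcm = x_1. S = 8*x_2 - 16.
  leading term x_2: no divisor's leading term divides it; move 8*x_2 to the remainder.
  leading term 1: no divisor's leading term divides it; move -16 to the remainder.
  remainder 8*x_2 - 16 ≠ 0; add h_6 = 8*x_2 - 16 to the basis.

The other S-polynomials (S(f_1,f_4), S(f_2,f_3), S(f_2,f_4), S(f_3,f_4), S(f_1,h_5), S(f_2,h_5), S(f_3,h_5), S(f_4,h_5), S(f_1,h_6), S(f_2,h_6), S(f_3,h_6), S(f_4,h_6), S(h_5,h_6)) all reduce to 0 modulo the current basis, so we have a Gröbner basis.
Inter-reduce: drop elements whose leading term is divisible by another's, tail-reduce, and make monic.
Reduced Gröbner basis: {x_1 + 5, x_2 - 2}.

Elimination: the polynomial x_2 - 2 lies in the elimination ideal for x_2, so x_2 ∈ {2}. For each such x_2, the remaining basis elements (now univariate) give the rest of the solution.
  x_2 = 2: the earlier basis element becomes x_1 + 5 = 0, giving x_1 = -5 — point (-5, 2).
Each listed point satisfies every original equation (direct substitution).
This is the nonlinear analogue of row-reducing a linear system.

{(-5, 2)}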